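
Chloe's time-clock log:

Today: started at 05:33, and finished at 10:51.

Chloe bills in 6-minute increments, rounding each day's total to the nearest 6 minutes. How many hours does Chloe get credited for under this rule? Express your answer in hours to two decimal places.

5.30 hours

Today: 05:33–10:51 = 5 h 18 min → rounds to 5 h 18 min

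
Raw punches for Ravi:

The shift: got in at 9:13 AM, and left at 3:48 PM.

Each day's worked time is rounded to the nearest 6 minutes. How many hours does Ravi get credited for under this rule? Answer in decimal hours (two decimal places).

The shift: 9:13 AM–3:48 PM = 6 h 35 min → rounds to 6 h 36 min

6.60 hours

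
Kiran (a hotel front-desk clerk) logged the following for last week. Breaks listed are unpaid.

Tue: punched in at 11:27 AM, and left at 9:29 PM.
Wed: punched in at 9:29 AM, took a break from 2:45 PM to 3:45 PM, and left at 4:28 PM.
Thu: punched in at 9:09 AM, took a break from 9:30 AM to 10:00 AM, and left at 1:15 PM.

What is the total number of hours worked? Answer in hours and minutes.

Tue: 11:27 AM–9:29 PM = 10 h 2 min
Wed: 9:29 AM–4:28 PM = 6 h 59 min; less 60 min break → 5 h 59 min
Thu: 9:09 AM–1:15 PM = 4 h 6 min; less 30 min break → 3 h 36 min
Total: 10 h 2 min + 5 h 59 min + 3 h 36 min = 19 h 37 min.

19 h 37 min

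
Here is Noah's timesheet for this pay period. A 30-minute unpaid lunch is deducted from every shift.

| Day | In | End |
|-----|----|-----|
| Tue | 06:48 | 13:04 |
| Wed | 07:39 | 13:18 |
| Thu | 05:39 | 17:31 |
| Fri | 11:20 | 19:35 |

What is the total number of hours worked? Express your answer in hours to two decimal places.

30.03 hours

Tue: 06:48–13:04 = 6 h 16 min; less 30 min break → 5 h 46 min
Wed: 07:39–13:18 = 5 h 39 min; less 30 min break → 5 h 9 min
Thu: 05:39–17:31 = 11 h 52 min; less 30 min break → 11 h 22 min
Fri: 11:20–19:35 = 8 h 15 min; less 30 min break → 7 h 45 min
Total: 5 h 46 min + 5 h 9 min + 11 h 22 min + 7 h 45 min = 30 h 2 min.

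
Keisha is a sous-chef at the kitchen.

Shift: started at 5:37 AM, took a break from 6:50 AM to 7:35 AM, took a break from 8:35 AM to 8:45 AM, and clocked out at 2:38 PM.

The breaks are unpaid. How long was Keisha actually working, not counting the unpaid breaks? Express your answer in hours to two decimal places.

8.10 hours

Shift: 5:37 AM–2:38 PM = 9 h 1 min; less 55 min break → 8 h 6 min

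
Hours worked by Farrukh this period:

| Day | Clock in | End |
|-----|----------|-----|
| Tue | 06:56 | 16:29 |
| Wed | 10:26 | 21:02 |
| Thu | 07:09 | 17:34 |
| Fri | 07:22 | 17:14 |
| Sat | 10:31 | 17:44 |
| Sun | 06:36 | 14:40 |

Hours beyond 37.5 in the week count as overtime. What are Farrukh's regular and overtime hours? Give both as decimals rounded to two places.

Regular 37.50 hours, overtime 18.22 hours

Tue: 06:56–16:29 = 9 h 33 min
Wed: 10:26–21:02 = 10 h 36 min
Thu: 07:09–17:34 = 10 h 25 min
Fri: 07:22–17:14 = 9 h 52 min
Sat: 10:31–17:44 = 7 h 13 min
Sun: 06:36–14:40 = 8 h 4 min
Total worked: 55 h 43 min = 55.72 h.
Threshold 37.5 h → overtime 18 h 13 min, regular 37 h 30 min.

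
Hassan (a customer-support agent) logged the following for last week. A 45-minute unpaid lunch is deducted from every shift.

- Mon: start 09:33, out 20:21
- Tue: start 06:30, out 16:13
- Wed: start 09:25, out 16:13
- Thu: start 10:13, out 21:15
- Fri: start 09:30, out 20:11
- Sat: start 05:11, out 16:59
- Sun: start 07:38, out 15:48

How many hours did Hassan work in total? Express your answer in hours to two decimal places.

Mon: 09:33–20:21 = 10 h 48 min; less 45 min break → 10 h 3 min
Tue: 06:30–16:13 = 9 h 43 min; less 45 min break → 8 h 58 min
Wed: 09:25–16:13 = 6 h 48 min; less 45 min break → 6 h 3 min
Thu: 10:13–21:15 = 11 h 2 min; less 45 min break → 10 h 17 min
Fri: 09:30–20:11 = 10 h 41 min; less 45 min break → 9 h 56 min
Sat: 05:11–16:59 = 11 h 48 min; less 45 min break → 11 h 3 min
Sun: 07:38–15:48 = 8 h 10 min; less 45 min break → 7 h 25 min
Total: 10 h 3 min + 8 h 58 min + 6 h 3 min + 10 h 17 min + 9 h 56 min + 11 h 3 min + 7 h 25 min = 63 h 45 min.

63.75 hours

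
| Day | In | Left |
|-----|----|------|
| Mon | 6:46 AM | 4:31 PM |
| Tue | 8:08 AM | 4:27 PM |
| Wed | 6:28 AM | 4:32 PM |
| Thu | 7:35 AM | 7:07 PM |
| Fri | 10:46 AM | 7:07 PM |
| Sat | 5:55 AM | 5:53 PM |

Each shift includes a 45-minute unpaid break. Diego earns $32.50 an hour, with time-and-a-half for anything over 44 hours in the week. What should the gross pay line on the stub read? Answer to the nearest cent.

Mon: 6:46 AM–4:31 PM = 9 h 45 min; less 45 min break → 9 h 0 min
Tue: 8:08 AM–4:27 PM = 8 h 19 min; less 45 min break → 7 h 34 min
Wed: 6:28 AM–4:32 PM = 10 h 4 min; less 45 min break → 9 h 19 min
Thu: 7:35 AM–7:07 PM = 11 h 32 min; less 45 min break → 10 h 47 min
Fri: 10:46 AM–7:07 PM = 8 h 21 min; less 45 min break → 7 h 36 min
Sat: 5:55 AM–5:53 PM = 11 h 58 min; less 45 min break → 11 h 13 min
Total worked: 55 h 29 min = 3329 min.
Regular 44 h 0 min = 2640 min at $32.50/h; overtime 11 h 29 min = 689 min at $48.75/h.
Pay = (2640 × $32.50 + 689 × $48.75) ÷ 60 = $1989.81.

$1989.81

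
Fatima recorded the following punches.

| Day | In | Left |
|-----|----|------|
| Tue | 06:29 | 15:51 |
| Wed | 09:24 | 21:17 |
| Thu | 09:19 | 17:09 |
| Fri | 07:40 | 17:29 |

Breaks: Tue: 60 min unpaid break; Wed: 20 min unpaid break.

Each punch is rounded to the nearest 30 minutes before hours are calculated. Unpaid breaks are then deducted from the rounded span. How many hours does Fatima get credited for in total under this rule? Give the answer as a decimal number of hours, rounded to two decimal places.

37.67 hours

Tue: in 06:29→06:30, out 15:51→16:00; 9 h 30 min − 60 min = 8 h 30 min
Wed: in 09:24→09:30, out 21:17→21:30; 12 h 0 min − 20 min = 11 h 40 min
Thu: in 09:19→09:30, out 17:09→17:00; 7 h 30 min
Fri: in 07:40→07:30, out 17:29→17:30; 10 h 0 min
Total credited: 37 h 40 min.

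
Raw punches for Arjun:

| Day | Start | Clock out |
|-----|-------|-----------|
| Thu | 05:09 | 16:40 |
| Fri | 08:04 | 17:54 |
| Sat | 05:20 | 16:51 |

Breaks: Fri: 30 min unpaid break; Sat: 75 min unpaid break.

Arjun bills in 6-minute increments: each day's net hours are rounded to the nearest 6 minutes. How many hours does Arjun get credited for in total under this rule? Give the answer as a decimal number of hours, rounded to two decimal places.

Thu: 05:09–16:40 = 11 h 31 min → rounds to 11 h 30 min
Fri: 08:04–17:54 = 9 h 50 min − 30 min = 9 h 20 min → rounds to 9 h 18 min
Sat: 05:20–16:51 = 11 h 31 min − 75 min = 10 h 16 min → rounds to 10 h 18 min
Total credited: 31 h 6 min.

31.10 hours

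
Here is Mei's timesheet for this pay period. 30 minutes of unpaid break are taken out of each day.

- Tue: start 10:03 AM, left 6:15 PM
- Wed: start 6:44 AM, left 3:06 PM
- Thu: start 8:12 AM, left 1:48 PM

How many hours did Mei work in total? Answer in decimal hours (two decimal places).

Tue: 10:03 AM–6:15 PM = 8 h 12 min; less 30 min break → 7 h 42 min
Wed: 6:44 AM–3:06 PM = 8 h 22 min; less 30 min break → 7 h 52 min
Thu: 8:12 AM–1:48 PM = 5 h 36 min; less 30 min break → 5 h 6 min
Total: 7 h 42 min + 7 h 52 min + 5 h 6 min = 20 h 40 min.

20.67 hours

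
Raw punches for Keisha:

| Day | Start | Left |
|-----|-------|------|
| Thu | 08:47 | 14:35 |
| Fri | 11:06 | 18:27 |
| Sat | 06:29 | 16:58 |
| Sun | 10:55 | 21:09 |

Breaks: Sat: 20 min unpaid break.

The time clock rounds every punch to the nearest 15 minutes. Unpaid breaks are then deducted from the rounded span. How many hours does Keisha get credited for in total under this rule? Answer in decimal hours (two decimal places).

33.67 hours

Thu: in 08:47→08:45, out 14:35→14:30; 5 h 45 min
Fri: in 11:06→11:00, out 18:27→18:30; 7 h 30 min
Sat: in 06:29→06:30, out 16:58→17:00; 10 h 30 min − 20 min = 10 h 10 min
Sun: in 10:55→11:00, out 21:09→21:15; 10 h 15 min
Total credited: 33 h 40 min.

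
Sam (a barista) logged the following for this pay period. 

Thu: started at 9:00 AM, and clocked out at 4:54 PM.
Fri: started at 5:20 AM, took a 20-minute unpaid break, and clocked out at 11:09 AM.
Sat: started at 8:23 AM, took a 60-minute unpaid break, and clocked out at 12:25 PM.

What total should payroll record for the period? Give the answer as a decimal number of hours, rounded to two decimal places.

Thu: 9:00 AM–4:54 PM = 7 h 54 min
Fri: 5:20 AM–11:09 AM = 5 h 49 min; less 20 min break → 5 h 29 min
Sat: 8:23 AM–12:25 PM = 4 h 2 min; less 60 min break → 3 h 2 min
Total: 7 h 54 min + 5 h 29 min + 3 h 2 min = 16 h 25 min.

16.42 hours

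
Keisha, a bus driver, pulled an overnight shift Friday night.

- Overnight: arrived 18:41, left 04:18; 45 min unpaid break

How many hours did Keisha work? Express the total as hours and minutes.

Overnight: 18:41 → midnight = 5 h 19 min; midnight → 04:18 = 4 h 18 min; span 9 h 37 min; less 45 min break → 8 h 52 min

8 h 52 min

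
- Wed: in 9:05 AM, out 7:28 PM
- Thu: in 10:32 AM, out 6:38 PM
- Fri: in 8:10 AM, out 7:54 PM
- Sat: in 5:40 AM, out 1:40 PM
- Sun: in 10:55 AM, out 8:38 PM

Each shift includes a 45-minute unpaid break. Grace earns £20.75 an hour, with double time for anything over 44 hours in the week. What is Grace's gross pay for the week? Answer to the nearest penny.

£920.61

Wed: 9:05 AM–7:28 PM = 10 h 23 min; less 45 min break → 9 h 38 min
Thu: 10:32 AM–6:38 PM = 8 h 6 min; less 45 min break → 7 h 21 min
Fri: 8:10 AM–7:54 PM = 11 h 44 min; less 45 min break → 10 h 59 min
Sat: 5:40 AM–1:40 PM = 8 h 0 min; less 45 min break → 7 h 15 min
Sun: 10:55 AM–8:38 PM = 9 h 43 min; less 45 min break → 8 h 58 min
Total worked: 44 h 11 min = 2651 min.
Regular 44 h 0 min = 2640 min at £20.75/h; overtime 0 h 11 min = 11 min at £41.50/h.
Pay = (2640 × £20.75 + 11 × £41.50) ÷ 60 = £920.61.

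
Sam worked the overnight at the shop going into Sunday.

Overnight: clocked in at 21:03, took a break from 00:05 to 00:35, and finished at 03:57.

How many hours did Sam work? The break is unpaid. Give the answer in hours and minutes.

6 h 24 min

Overnight: 21:03 → midnight = 2 h 57 min; midnight → 03:57 = 3 h 57 min; span 6 h 54 min; less 30 min break → 6 h 24 min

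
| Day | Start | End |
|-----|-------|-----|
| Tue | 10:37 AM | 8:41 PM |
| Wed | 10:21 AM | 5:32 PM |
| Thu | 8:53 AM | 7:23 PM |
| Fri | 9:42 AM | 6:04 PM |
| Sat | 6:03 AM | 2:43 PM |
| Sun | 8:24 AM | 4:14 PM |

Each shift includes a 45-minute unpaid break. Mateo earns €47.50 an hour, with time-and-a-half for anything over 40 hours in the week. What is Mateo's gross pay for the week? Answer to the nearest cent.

€2478.31

Tue: 10:37 AM–8:41 PM = 10 h 4 min; less 45 min break → 9 h 19 min
Wed: 10:21 AM–5:32 PM = 7 h 11 min; less 45 min break → 6 h 26 min
Thu: 8:53 AM–7:23 PM = 10 h 30 min; less 45 min break → 9 h 45 min
Fri: 9:42 AM–6:04 PM = 8 h 22 min; less 45 min break → 7 h 37 min
Sat: 6:03 AM–2:43 PM = 8 h 40 min; less 45 min break → 7 h 55 min
Sun: 8:24 AM–4:14 PM = 7 h 50 min; less 45 min break → 7 h 5 min
Total worked: 48 h 7 min = 2887 min.
Regular 40 h 0 min = 2400 min at €47.50/h; overtime 8 h 7 min = 487 min at €71.25/h.
Pay = (2400 × €47.50 + 487 × €71.25) ÷ 60 = €2478.31.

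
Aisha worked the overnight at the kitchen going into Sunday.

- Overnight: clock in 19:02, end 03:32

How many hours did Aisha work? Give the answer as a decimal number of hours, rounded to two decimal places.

Overnight: 19:02 → midnight = 4 h 58 min; midnight → 03:32 = 3 h 32 min; span 8 h 30 min

8.50 hours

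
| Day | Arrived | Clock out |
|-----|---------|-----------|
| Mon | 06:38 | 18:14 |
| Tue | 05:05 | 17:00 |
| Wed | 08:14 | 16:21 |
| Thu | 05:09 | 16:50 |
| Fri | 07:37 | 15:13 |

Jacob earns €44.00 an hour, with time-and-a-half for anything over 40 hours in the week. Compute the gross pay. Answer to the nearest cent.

Mon: 06:38–18:14 = 11 h 36 min
Tue: 05:05–17:00 = 11 h 55 min
Wed: 08:14–16:21 = 8 h 7 min
Thu: 05:09–16:50 = 11 h 41 min
Fri: 07:37–15:13 = 7 h 36 min
Total worked: 50 h 55 min = 3055 min.
Regular 40 h 0 min = 2400 min at €44.00/h; overtime 10 h 55 min = 655 min at €66.00/h.
Pay = (2400 × €44.00 + 655 × €66.00) ÷ 60 = €2480.50.

€2480.50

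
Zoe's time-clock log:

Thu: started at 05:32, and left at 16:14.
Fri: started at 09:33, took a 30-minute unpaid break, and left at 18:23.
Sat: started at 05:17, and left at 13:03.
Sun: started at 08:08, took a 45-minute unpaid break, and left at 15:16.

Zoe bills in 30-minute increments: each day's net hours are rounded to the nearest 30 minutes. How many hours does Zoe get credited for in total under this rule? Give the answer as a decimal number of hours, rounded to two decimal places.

33.50 hours

Thu: 05:32–16:14 = 10 h 42 min → rounds to 10 h 30 min
Fri: 09:33–18:23 = 8 h 50 min − 30 min = 8 h 20 min → rounds to 8 h 30 min
Sat: 05:17–13:03 = 7 h 46 min → rounds to 8 h 0 min
Sun: 08:08–15:16 = 7 h 8 min − 45 min = 6 h 23 min → rounds to 6 h 30 min
Total credited: 33 h 30 min.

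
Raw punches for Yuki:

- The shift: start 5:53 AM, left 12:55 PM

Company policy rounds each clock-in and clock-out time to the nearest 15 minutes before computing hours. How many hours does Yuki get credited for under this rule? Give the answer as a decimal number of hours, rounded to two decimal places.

7.00 hours

The shift: in 5:53 AM→6:00 AM, out 12:55 PM→1:00 PM; 7 h 0 min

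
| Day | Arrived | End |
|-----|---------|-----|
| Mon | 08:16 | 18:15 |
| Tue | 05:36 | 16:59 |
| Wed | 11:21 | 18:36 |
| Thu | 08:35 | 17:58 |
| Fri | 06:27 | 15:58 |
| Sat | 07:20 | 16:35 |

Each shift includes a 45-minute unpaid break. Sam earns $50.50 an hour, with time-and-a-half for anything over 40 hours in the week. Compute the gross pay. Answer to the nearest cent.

Mon: 08:16–18:15 = 9 h 59 min; less 45 min break → 9 h 14 min
Tue: 05:36–16:59 = 11 h 23 min; less 45 min break → 10 h 38 min
Wed: 11:21–18:36 = 7 h 15 min; less 45 min break → 6 h 30 min
Thu: 08:35–17:58 = 9 h 23 min; less 45 min break → 8 h 38 min
Fri: 06:27–15:58 = 9 h 31 min; less 45 min break → 8 h 46 min
Sat: 07:20–16:35 = 9 h 15 min; less 45 min break → 8 h 30 min
Total worked: 52 h 16 min = 3136 min.
Regular 40 h 0 min = 2400 min at $50.50/h; overtime 12 h 16 min = 736 min at $75.75/h.
Pay = (2400 × $50.50 + 736 × $75.75) ÷ 60 = $2949.20.

$2949.20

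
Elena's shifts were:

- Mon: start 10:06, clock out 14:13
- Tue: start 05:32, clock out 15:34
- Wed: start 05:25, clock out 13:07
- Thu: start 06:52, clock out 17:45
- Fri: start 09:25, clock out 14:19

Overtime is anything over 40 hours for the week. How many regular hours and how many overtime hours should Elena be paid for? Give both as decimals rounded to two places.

Mon: 10:06–14:13 = 4 h 7 min
Tue: 05:32–15:34 = 10 h 2 min
Wed: 05:25–13:07 = 7 h 42 min
Thu: 06:52–17:45 = 10 h 53 min
Fri: 09:25–14:19 = 4 h 54 min
Total worked: 37 h 38 min = 37.63 h.
Threshold 40 h → overtime 0 h 0 min, regular 37 h 38 min.

Regular 37.63 hours, overtime 0.00 hours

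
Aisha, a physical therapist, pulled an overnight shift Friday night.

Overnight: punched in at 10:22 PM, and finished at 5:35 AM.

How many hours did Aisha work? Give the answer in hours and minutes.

7 h 13 min

Overnight: 10:22 PM → midnight = 1 h 38 min; midnight → 5:35 AM = 5 h 35 min; span 7 h 13 min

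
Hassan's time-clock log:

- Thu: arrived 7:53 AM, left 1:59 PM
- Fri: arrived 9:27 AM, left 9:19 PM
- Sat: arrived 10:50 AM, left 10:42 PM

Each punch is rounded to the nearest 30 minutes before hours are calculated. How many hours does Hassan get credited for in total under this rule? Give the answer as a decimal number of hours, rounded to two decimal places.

Thu: in 7:53 AM→8:00 AM, out 1:59 PM→2:00 PM; 6 h 0 min
Fri: in 9:27 AM→9:30 AM, out 9:19 PM→9:30 PM; 12 h 0 min
Sat: in 10:50 AM→11:00 AM, out 10:42 PM→10:30 PM; 11 h 30 min
Total credited: 29 h 30 min.

29.50 hours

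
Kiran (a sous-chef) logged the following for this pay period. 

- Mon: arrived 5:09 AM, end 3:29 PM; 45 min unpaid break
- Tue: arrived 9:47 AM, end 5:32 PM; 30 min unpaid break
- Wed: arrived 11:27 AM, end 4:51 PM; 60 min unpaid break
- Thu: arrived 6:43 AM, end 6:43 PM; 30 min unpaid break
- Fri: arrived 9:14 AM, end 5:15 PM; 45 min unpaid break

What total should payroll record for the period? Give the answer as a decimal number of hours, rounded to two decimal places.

40.00 hours

Mon: 5:09 AM–3:29 PM = 10 h 20 min; less 45 min break → 9 h 35 min
Tue: 9:47 AM–5:32 PM = 7 h 45 min; less 30 min break → 7 h 15 min
Wed: 11:27 AM–4:51 PM = 5 h 24 min; less 60 min break → 4 h 24 min
Thu: 6:43 AM–6:43 PM = 12 h 0 min; less 30 min break → 11 h 30 min
Fri: 9:14 AM–5:15 PM = 8 h 1 min; less 45 min break → 7 h 16 min
Total: 9 h 35 min + 7 h 15 min + 4 h 24 min + 11 h 30 min + 7 h 16 min = 40 h 0 min.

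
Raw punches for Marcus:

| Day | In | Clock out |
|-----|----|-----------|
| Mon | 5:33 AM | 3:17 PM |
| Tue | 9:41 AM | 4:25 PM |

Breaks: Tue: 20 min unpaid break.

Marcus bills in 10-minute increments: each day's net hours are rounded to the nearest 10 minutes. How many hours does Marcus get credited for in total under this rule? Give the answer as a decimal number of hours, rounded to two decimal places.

16.00 hours

Mon: 5:33 AM–3:17 PM = 9 h 44 min → rounds to 9 h 40 min
Tue: 9:41 AM–4:25 PM = 6 h 44 min − 20 min = 6 h 24 min → rounds to 6 h 20 min
Total credited: 16 h 0 min.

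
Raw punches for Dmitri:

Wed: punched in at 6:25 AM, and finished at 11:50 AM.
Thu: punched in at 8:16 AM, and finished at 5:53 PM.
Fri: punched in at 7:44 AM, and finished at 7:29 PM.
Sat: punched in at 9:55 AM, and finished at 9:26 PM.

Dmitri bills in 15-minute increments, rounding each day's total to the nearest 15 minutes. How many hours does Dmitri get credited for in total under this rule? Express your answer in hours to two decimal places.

Wed: 6:25 AM–11:50 AM = 5 h 25 min → rounds to 5 h 30 min
Thu: 8:16 AM–5:53 PM = 9 h 37 min → rounds to 9 h 30 min
Fri: 7:44 AM–7:29 PM = 11 h 45 min → rounds to 11 h 45 min
Sat: 9:55 AM–9:26 PM = 11 h 31 min → rounds to 11 h 30 min
Total credited: 38 h 15 min.

38.25 hours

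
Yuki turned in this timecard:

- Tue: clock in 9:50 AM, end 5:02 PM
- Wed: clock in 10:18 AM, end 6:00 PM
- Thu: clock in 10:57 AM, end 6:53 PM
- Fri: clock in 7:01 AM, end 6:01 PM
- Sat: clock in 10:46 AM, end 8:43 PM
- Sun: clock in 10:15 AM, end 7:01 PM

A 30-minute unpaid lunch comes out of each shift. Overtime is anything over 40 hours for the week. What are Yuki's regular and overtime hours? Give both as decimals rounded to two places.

Tue: 9:50 AM–5:02 PM = 7 h 12 min; less 30 min break → 6 h 42 min
Wed: 10:18 AM–6:00 PM = 7 h 42 min; less 30 min break → 7 h 12 min
Thu: 10:57 AM–6:53 PM = 7 h 56 min; less 30 min break → 7 h 26 min
Fri: 7:01 AM–6:01 PM = 11 h 0 min; less 30 min break → 10 h 30 min
Sat: 10:46 AM–8:43 PM = 9 h 57 min; less 30 min break → 9 h 27 min
Sun: 10:15 AM–7:01 PM = 8 h 46 min; less 30 min break → 8 h 16 min
Total worked: 49 h 33 min = 49.55 h.
Threshold 40 h → overtime 9 h 33 min, regular 40 h 0 min.

Regular 40.00 hours, overtime 9.55 hours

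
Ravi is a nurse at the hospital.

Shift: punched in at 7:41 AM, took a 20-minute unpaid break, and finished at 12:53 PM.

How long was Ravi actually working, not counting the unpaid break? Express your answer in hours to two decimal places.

Shift: 7:41 AM–12:53 PM = 5 h 12 min; less 20 min break → 4 h 52 min

4.87 hours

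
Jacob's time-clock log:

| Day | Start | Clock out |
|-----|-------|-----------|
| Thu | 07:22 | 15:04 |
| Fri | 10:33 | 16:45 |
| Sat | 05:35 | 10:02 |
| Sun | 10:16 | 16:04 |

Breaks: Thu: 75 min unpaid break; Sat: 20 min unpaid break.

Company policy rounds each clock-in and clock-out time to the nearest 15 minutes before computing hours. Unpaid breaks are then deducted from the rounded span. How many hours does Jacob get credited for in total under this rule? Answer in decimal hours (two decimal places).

22.67 hours

Thu: in 07:22→07:15, out 15:04→15:00; 7 h 45 min − 75 min = 6 h 30 min
Fri: in 10:33→10:30, out 16:45→16:45; 6 h 15 min
Sat: in 05:35→05:30, out 10:02→10:00; 4 h 30 min − 20 min = 4 h 10 min
Sun: in 10:16→10:15, out 16:04→16:00; 5 h 45 min
Total credited: 22 h 40 min.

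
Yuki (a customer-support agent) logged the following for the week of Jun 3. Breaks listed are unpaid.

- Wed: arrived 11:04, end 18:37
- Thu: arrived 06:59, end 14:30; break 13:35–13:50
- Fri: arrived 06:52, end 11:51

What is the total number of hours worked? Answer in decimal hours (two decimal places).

Wed: 11:04–18:37 = 7 h 33 min
Thu: 06:59–14:30 = 7 h 31 min; less 15 min break → 7 h 16 min
Fri: 06:52–11:51 = 4 h 59 min
Total: 7 h 33 min + 7 h 16 min + 4 h 59 min = 19 h 48 min.

19.80 hours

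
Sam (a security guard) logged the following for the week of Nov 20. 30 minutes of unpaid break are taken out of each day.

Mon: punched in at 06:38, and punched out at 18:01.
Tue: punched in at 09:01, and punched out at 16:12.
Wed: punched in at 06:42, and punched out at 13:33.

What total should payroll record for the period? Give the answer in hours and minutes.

Mon: 06:38–18:01 = 11 h 23 min; less 30 min break → 10 h 53 min
Tue: 09:01–16:12 = 7 h 11 min; less 30 min break → 6 h 41 min
Wed: 06:42–13:33 = 6 h 51 min; less 30 min break → 6 h 21 min
Total: 10 h 53 min + 6 h 41 min + 6 h 21 min = 23 h 55 min.

23 h 55 min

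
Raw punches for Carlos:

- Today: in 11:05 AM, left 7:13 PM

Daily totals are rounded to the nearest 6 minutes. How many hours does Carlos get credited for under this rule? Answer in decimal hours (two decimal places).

8.10 hours

Today: 11:05 AM–7:13 PM = 8 h 8 min → rounds to 8 h 6 min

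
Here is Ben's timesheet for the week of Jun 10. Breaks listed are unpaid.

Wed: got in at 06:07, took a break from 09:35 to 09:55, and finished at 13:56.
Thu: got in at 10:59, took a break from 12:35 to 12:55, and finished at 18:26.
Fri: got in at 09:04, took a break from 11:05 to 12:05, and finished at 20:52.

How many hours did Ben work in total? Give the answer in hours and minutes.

25 h 24 min

Wed: 06:07–13:56 = 7 h 49 min; less 20 min break → 7 h 29 min
Thu: 10:59–18:26 = 7 h 27 min; less 20 min break → 7 h 7 min
Fri: 09:04–20:52 = 11 h 48 min; less 60 min break → 10 h 48 min
Total: 7 h 29 min + 7 h 7 min + 10 h 48 min = 25 h 24 min.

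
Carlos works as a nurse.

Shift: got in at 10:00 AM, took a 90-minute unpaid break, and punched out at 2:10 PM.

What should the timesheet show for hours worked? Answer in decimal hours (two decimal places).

Shift: 10:00 AM–2:10 PM = 4 h 10 min; less 90 min break → 2 h 40 min

2.67 hours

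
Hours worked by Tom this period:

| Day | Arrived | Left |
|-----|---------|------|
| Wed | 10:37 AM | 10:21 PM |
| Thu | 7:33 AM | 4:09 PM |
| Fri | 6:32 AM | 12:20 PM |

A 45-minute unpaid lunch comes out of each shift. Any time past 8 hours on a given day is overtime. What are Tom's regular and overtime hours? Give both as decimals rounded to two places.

Regular 20.90 hours, overtime 2.98 hours

Wed: 10:37 AM–10:21 PM = 11 h 44 min; less 45 min break → 10 h 59 min
Thu: 7:33 AM–4:09 PM = 8 h 36 min; less 45 min break → 7 h 51 min
Fri: 6:32 AM–12:20 PM = 5 h 48 min; less 45 min break → 5 h 3 min
Wed reg 8 h 0 min / OT 2 h 59 min; Thu reg 7 h 51 min / OT 0 h 0 min; Fri reg 5 h 3 min / OT 0 h 0 min.
Totals: regular 20 h 54 min, overtime 2 h 59 min.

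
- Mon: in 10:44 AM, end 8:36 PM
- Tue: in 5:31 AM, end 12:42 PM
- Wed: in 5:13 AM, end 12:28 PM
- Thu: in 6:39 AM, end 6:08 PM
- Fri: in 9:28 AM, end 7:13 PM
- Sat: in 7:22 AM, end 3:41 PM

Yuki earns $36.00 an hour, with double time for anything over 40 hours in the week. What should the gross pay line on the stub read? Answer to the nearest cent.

Mon: 10:44 AM–8:36 PM = 9 h 52 min
Tue: 5:31 AM–12:42 PM = 7 h 11 min
Wed: 5:13 AM–12:28 PM = 7 h 15 min
Thu: 6:39 AM–6:08 PM = 11 h 29 min
Fri: 9:28 AM–7:13 PM = 9 h 45 min
Sat: 7:22 AM–3:41 PM = 8 h 19 min
Total worked: 53 h 51 min = 3231 min.
Regular 40 h 0 min = 2400 min at $36.00/h; overtime 13 h 51 min = 831 min at $72.00/h.
Pay = (2400 × $36.00 + 831 × $72.00) ÷ 60 = $2437.20.

$2437.20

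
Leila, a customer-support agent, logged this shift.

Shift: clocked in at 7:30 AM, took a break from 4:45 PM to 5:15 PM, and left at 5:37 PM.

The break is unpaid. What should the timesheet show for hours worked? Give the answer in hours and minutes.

Shift: 7:30 AM–5:37 PM = 10 h 7 min; less 30 min break → 9 h 37 min

9 h 37 min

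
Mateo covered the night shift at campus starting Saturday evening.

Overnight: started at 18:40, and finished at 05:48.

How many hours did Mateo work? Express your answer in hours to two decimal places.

11.13 hours

Overnight: 18:40 → midnight = 5 h 20 min; midnight → 05:48 = 5 h 48 min; span 11 h 8 min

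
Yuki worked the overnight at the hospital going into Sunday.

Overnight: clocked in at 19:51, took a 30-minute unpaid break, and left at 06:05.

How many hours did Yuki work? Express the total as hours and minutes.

9 h 44 min

Overnight: 19:51 → midnight = 4 h 9 min; midnight → 06:05 = 6 h 5 min; span 10 h 14 min; less 30 min break → 9 h 44 min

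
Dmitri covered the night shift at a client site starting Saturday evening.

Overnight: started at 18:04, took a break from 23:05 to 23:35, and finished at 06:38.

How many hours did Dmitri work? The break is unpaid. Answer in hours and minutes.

12 h 4 min

Overnight: 18:04 → midnight = 5 h 56 min; midnight → 06:38 = 6 h 38 min; span 12 h 34 min; less 30 min break → 12 h 4 min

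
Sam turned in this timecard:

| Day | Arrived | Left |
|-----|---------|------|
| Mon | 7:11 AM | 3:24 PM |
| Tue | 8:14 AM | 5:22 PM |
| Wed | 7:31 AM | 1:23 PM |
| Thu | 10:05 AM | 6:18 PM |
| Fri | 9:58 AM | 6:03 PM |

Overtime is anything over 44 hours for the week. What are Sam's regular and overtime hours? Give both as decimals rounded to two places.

Mon: 7:11 AM–3:24 PM = 8 h 13 min
Tue: 8:14 AM–5:22 PM = 9 h 8 min
Wed: 7:31 AM–1:23 PM = 5 h 52 min
Thu: 10:05 AM–6:18 PM = 8 h 13 min
Fri: 9:58 AM–6:03 PM = 8 h 5 min
Total worked: 39 h 31 min = 39.52 h.
Threshold 44 h → overtime 0 h 0 min, regular 39 h 31 min.

Regular 39.52 hours, overtime 0.00 hours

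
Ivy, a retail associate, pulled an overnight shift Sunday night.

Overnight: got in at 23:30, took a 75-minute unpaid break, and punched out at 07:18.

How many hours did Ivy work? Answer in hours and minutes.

6 h 33 min

Overnight: 23:30 → midnight = 0 h 30 min; midnight → 07:18 = 7 h 18 min; span 7 h 48 min; less 75 min break → 6 h 33 min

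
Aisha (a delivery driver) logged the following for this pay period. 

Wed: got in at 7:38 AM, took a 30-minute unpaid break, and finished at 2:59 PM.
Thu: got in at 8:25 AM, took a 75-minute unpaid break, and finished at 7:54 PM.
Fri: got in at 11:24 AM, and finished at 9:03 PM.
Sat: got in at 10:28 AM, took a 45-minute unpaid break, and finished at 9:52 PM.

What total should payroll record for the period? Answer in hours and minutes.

Wed: 7:38 AM–2:59 PM = 7 h 21 min; less 30 min break → 6 h 51 min
Thu: 8:25 AM–7:54 PM = 11 h 29 min; less 75 min break → 10 h 14 min
Fri: 11:24 AM–9:03 PM = 9 h 39 min
Sat: 10:28 AM–9:52 PM = 11 h 24 min; less 45 min break → 10 h 39 min
Total: 6 h 51 min + 10 h 14 min + 9 h 39 min + 10 h 39 min = 37 h 23 min.

37 h 23 min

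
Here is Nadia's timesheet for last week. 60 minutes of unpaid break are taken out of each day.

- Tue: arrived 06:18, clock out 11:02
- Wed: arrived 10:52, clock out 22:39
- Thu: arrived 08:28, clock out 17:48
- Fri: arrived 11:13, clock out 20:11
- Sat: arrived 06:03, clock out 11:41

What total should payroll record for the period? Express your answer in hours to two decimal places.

Tue: 06:18–11:02 = 4 h 44 min; less 60 min break → 3 h 44 min
Wed: 10:52–22:39 = 11 h 47 min; less 60 min break → 10 h 47 min
Thu: 08:28–17:48 = 9 h 20 min; less 60 min break → 8 h 20 min
Fri: 11:13–20:11 = 8 h 58 min; less 60 min break → 7 h 58 min
Sat: 06:03–11:41 = 5 h 38 min; less 60 min break → 4 h 38 min
Total: 3 h 44 min + 10 h 47 min + 8 h 20 min + 7 h 58 min + 4 h 38 min = 35 h 27 min.

35.45 hours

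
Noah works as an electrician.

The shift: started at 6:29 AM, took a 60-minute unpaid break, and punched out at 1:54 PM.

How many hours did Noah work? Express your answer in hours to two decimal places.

6.42 hours

The shift: 6:29 AM–1:54 PM = 7 h 25 min; less 60 min break → 6 h 25 min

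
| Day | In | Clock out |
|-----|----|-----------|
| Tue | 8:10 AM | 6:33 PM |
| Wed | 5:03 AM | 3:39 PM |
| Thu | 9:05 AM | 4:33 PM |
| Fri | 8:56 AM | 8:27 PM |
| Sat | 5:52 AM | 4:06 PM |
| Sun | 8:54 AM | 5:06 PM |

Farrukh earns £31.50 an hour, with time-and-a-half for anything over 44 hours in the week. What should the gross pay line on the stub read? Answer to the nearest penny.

Tue: 8:10 AM–6:33 PM = 10 h 23 min
Wed: 5:03 AM–3:39 PM = 10 h 36 min
Thu: 9:05 AM–4:33 PM = 7 h 28 min
Fri: 8:56 AM–8:27 PM = 11 h 31 min
Sat: 5:52 AM–4:06 PM = 10 h 14 min
Sun: 8:54 AM–5:06 PM = 8 h 12 min
Total worked: 58 h 24 min = 3504 min.
Regular 44 h 0 min = 2640 min at £31.50/h; overtime 14 h 24 min = 864 min at £47.25/h.
Pay = (2640 × £31.50 + 864 × £47.25) ÷ 60 = £2066.40.

£2066.40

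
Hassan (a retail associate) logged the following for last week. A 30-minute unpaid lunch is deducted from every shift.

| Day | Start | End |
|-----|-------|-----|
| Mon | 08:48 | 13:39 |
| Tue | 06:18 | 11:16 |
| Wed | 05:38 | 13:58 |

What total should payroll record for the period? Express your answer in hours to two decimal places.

Mon: 08:48–13:39 = 4 h 51 min; less 30 min break → 4 h 21 min
Tue: 06:18–11:16 = 4 h 58 min; less 30 min break → 4 h 28 min
Wed: 05:38–13:58 = 8 h 20 min; less 30 min break → 7 h 50 min
Total: 4 h 21 min + 4 h 28 min + 7 h 50 min = 16 h 39 min.

16.65 hours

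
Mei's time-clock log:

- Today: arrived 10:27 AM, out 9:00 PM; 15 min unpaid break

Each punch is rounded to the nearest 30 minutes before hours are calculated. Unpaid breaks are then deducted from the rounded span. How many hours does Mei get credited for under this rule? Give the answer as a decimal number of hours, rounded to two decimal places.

Today: in 10:27 AM→10:30 AM, out 9:00 PM→9:00 PM; 10 h 30 min − 15 min = 10 h 15 min

10.25 hours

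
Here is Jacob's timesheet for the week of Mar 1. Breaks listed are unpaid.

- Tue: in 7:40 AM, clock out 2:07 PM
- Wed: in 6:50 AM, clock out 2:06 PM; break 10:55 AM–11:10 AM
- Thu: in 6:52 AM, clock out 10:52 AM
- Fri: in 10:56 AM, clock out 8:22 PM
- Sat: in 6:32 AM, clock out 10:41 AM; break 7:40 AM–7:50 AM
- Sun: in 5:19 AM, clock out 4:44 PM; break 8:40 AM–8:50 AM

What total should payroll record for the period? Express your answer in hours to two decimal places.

42.13 hours

Tue: 7:40 AM–2:07 PM = 6 h 27 min
Wed: 6:50 AM–2:06 PM = 7 h 16 min; less 15 min break → 7 h 1 min
Thu: 6:52 AM–10:52 AM = 4 h 0 min
Fri: 10:56 AM–8:22 PM = 9 h 26 min
Sat: 6:32 AM–10:41 AM = 4 h 9 min; less 10 min break → 3 h 59 min
Sun: 5:19 AM–4:44 PM = 11 h 25 min; less 10 min break → 11 h 15 min
Total: 6 h 27 min + 7 h 1 min + 4 h 0 min + 9 h 26 min + 3 h 59 min + 11 h 15 min = 42 h 8 min.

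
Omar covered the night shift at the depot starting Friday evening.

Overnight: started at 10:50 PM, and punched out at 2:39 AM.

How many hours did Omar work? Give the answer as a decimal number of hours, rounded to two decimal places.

Overnight: 10:50 PM → midnight = 1 h 10 min; midnight → 2:39 AM = 2 h 39 min; span 3 h 49 min

3.82 hours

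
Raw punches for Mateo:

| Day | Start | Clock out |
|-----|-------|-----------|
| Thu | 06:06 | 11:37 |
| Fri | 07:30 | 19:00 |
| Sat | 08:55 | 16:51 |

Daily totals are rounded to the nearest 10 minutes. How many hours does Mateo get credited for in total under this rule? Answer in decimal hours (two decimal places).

25.00 hours

Thu: 06:06–11:37 = 5 h 31 min → rounds to 5 h 30 min
Fri: 07:30–19:00 = 11 h 30 min → rounds to 11 h 30 min
Sat: 08:55–16:51 = 7 h 56 min → rounds to 8 h 0 min
Total credited: 25 h 0 min.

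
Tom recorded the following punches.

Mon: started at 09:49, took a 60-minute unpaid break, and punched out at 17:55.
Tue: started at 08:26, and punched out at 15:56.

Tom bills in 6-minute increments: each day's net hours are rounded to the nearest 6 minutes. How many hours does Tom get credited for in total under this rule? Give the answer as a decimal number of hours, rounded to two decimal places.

14.60 hours

Mon: 09:49–17:55 = 8 h 6 min − 60 min = 7 h 6 min → rounds to 7 h 6 min
Tue: 08:26–15:56 = 7 h 30 min → rounds to 7 h 30 min
Total credited: 14 h 36 min.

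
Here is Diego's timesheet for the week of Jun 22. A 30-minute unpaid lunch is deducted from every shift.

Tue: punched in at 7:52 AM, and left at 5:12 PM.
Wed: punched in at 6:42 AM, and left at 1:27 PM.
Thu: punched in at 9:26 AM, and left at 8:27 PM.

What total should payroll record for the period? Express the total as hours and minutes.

25 h 36 min

Tue: 7:52 AM–5:12 PM = 9 h 20 min; less 30 min break → 8 h 50 min
Wed: 6:42 AM–1:27 PM = 6 h 45 min; less 30 min break → 6 h 15 min
Thu: 9:26 AM–8:27 PM = 11 h 1 min; less 30 min break → 10 h 31 min
Total: 8 h 50 min + 6 h 15 min + 10 h 31 min = 25 h 36 min.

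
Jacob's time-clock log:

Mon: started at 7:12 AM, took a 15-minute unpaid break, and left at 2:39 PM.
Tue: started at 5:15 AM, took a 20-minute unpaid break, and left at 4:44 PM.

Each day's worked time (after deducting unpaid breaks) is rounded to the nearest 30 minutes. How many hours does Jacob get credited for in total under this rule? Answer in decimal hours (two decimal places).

18.00 hours

Mon: 7:12 AM–2:39 PM = 7 h 27 min − 15 min = 7 h 12 min → rounds to 7 h 0 min
Tue: 5:15 AM–4:44 PM = 11 h 29 min − 20 min = 11 h 9 min → rounds to 11 h 0 min
Total credited: 18 h 0 min.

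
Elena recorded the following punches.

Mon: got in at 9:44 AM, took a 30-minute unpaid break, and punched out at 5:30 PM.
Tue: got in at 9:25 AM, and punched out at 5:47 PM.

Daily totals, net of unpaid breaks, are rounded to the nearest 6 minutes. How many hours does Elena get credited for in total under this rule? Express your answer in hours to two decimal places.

15.70 hours

Mon: 9:44 AM–5:30 PM = 7 h 46 min − 30 min = 7 h 16 min → rounds to 7 h 18 min
Tue: 9:25 AM–5:47 PM = 8 h 22 min → rounds to 8 h 24 min
Total credited: 15 h 42 min.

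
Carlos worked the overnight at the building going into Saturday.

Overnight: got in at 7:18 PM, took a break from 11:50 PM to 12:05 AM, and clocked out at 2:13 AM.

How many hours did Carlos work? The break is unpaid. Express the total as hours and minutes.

Overnight: 7:18 PM → midnight = 4 h 42 min; midnight → 2:13 AM = 2 h 13 min; span 6 h 55 min; less 15 min break → 6 h 40 min

6 h 40 min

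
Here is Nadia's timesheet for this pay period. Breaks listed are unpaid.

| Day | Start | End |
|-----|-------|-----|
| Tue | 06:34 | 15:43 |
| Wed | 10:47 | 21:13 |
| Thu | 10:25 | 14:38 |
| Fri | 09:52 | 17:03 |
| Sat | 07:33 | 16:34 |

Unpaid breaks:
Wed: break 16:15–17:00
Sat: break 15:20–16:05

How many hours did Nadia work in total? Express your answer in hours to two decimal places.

38.50 hours

Tue: 06:34–15:43 = 9 h 9 min
Wed: 10:47–21:13 = 10 h 26 min; less 45 min break → 9 h 41 min
Thu: 10:25–14:38 = 4 h 13 min
Fri: 09:52–17:03 = 7 h 11 min
Sat: 07:33–16:34 = 9 h 1 min; less 45 min break → 8 h 16 min
Total: 9 h 9 min + 9 h 41 min + 4 h 13 min + 7 h 11 min + 8 h 16 min = 38 h 30 min.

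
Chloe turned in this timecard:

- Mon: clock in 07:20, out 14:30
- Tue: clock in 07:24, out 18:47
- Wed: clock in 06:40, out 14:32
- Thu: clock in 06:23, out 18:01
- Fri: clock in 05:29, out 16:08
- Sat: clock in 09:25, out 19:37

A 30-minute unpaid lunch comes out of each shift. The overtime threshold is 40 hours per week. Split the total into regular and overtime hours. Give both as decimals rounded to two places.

Regular 40.00 hours, overtime 15.90 hours

Mon: 07:20–14:30 = 7 h 10 min; less 30 min break → 6 h 40 min
Tue: 07:24–18:47 = 11 h 23 min; less 30 min break → 10 h 53 min
Wed: 06:40–14:32 = 7 h 52 min; less 30 min break → 7 h 22 min
Thu: 06:23–18:01 = 11 h 38 min; less 30 min break → 11 h 8 min
Fri: 05:29–16:08 = 10 h 39 min; less 30 min break → 10 h 9 min
Sat: 09:25–19:37 = 10 h 12 min; less 30 min break → 9 h 42 min
Total worked: 55 h 54 min = 55.90 h.
Threshold 40 h → overtime 15 h 54 min, regular 40 h 0 min.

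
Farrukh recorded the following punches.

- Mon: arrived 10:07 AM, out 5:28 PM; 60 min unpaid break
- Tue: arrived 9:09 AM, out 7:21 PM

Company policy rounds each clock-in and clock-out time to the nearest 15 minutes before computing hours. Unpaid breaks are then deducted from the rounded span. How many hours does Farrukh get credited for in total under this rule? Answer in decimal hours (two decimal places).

16.50 hours

Mon: in 10:07 AM→10:00 AM, out 5:28 PM→5:30 PM; 7 h 30 min − 60 min = 6 h 30 min
Tue: in 9:09 AM→9:15 AM, out 7:21 PM→7:15 PM; 10 h 0 min
Total credited: 16 h 30 min.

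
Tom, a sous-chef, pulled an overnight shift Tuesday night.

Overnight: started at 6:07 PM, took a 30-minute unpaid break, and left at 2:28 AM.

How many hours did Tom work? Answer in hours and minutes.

Overnight: 6:07 PM → midnight = 5 h 53 min; midnight → 2:28 AM = 2 h 28 min; span 8 h 21 min; less 30 min break → 7 h 51 min

7 h 51 min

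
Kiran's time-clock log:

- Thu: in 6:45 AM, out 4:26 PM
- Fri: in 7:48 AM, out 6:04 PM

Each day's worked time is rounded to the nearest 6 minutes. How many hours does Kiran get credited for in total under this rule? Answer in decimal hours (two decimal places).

20.00 hours

Thu: 6:45 AM–4:26 PM = 9 h 41 min → rounds to 9 h 42 min
Fri: 7:48 AM–6:04 PM = 10 h 16 min → rounds to 10 h 18 min
Total credited: 20 h 0 min.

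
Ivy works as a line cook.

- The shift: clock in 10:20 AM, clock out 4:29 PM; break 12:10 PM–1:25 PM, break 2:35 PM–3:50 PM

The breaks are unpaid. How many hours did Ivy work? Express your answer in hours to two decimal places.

The shift: 10:20 AM–4:29 PM = 6 h 9 min; less 150 min break → 3 h 39 min

3.65 hours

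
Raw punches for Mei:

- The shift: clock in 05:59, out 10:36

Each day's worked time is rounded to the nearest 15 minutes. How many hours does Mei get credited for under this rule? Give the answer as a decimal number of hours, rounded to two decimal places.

The shift: 05:59–10:36 = 4 h 37 min → rounds to 4 h 30 min

4.50 hours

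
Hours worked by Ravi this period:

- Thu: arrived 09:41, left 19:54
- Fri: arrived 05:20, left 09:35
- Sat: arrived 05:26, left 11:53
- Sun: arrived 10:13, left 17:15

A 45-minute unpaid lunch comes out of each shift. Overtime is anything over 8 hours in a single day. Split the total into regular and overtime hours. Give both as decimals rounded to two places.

Thu: 09:41–19:54 = 10 h 13 min; less 45 min break → 9 h 28 min
Fri: 05:20–09:35 = 4 h 15 min; less 45 min break → 3 h 30 min
Sat: 05:26–11:53 = 6 h 27 min; less 45 min break → 5 h 42 min
Sun: 10:13–17:15 = 7 h 2 min; less 45 min break → 6 h 17 min
Thu reg 8 h 0 min / OT 1 h 28 min; Fri reg 3 h 30 min / OT 0 h 0 min; Sat reg 5 h 42 min / OT 0 h 0 min; Sun reg 6 h 17 min / OT 0 h 0 min.
Totals: regular 23 h 29 min, overtime 1 h 28 min.

Regular 23.48 hours, overtime 1.47 hours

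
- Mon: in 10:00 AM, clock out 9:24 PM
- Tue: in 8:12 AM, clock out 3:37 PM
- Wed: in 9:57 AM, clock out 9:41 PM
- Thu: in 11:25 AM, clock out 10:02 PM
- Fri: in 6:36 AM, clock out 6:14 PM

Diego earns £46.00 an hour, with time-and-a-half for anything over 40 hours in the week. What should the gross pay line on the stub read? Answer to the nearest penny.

Mon: 10:00 AM–9:24 PM = 11 h 24 min
Tue: 8:12 AM–3:37 PM = 7 h 25 min
Wed: 9:57 AM–9:41 PM = 11 h 44 min
Thu: 11:25 AM–10:02 PM = 10 h 37 min
Fri: 6:36 AM–6:14 PM = 11 h 38 min
Total worked: 52 h 48 min = 3168 min.
Regular 40 h 0 min = 2400 min at £46.00/h; overtime 12 h 48 min = 768 min at £69.00/h.
Pay = (2400 × £46.00 + 768 × £69.00) ÷ 60 = £2723.20.

£2723.20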